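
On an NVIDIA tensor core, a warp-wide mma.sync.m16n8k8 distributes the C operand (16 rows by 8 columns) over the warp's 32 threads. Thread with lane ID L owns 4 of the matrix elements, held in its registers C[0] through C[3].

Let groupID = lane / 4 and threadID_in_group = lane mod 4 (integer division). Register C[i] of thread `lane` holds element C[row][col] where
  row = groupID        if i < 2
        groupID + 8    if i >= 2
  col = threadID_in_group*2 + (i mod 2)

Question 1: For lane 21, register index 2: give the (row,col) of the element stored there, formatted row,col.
lane 21=>21/4=5, 21 mod 4=1
i=2  r:5+8=>13  c:2·1+0=>2

13,2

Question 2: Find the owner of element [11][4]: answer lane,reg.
r:11=>grp=3,rB=1  c:4=>tig=2,lo=0
L=3*4+2=14  i=1*2+0=2

14,2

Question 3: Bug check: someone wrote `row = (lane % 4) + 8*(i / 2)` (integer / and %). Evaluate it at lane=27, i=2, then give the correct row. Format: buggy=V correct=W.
buggy=11 correct=14

`(lane % 4) + 8*(i / 2)`[27,2]⇒11
L=27⇒gr=27>>2=6, th=27&3=3
[2]⇒row 6+8=14  col 3·2+0=6
row: 11 vs 14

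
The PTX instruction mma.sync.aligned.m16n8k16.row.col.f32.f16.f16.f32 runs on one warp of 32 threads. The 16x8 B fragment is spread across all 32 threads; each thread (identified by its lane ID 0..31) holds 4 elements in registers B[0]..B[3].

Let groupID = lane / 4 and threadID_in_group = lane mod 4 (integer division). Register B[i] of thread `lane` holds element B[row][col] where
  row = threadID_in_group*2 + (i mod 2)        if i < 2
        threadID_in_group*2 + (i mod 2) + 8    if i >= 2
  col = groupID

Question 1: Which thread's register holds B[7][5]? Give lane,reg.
23,1

c: 5->gid=5  r: 7->r8=0,tid=3,i&1=1
L=5*4+3=23  i=0*2+1=1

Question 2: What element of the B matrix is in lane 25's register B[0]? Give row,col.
L=25->gid=25>>2=6, tid=25&3=1
[0]->row 1·2+0+0=2  col gid=6

2,6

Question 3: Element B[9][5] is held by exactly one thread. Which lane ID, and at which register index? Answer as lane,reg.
c:5=>grp=5  r:9=>rB=1,tig=0,lo=1
L=5*4+0=20  i=1*2+1=3

20,3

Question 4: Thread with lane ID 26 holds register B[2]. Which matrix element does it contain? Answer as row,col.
12,6

L=26→G=26>>2=6, T=26&3=2
[2]→row 2·2+0+8=12  col G=6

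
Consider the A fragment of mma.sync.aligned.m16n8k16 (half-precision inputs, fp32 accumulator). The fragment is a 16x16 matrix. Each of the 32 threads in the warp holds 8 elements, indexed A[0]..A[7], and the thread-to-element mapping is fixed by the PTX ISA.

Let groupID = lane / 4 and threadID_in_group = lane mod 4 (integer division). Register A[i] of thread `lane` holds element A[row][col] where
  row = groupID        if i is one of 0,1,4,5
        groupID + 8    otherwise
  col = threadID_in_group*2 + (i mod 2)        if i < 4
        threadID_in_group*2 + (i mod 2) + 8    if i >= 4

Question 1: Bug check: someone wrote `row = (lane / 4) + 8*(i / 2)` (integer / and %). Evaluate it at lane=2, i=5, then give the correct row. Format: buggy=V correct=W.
`(lane / 4) + 8*(i / 2)`[2,5]->16
lane 2->2/4=0, 2 mod 4=2
i=5  r:0+0->0  c:2·2+1+8->13
row: 16 vs 0

buggy=16 correct=0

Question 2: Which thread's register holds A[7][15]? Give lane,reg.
31,5

r:7=>grp=7,rB=0  c:15=>cB=1,tig=3,lo=1
L=7*4+3=31  i=1*4+0*2+1=5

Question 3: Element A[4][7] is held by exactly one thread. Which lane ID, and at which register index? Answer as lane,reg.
19,1

r=4→G=4,rhi=0  c=7→chi=0,T=3,p=1
L=4*4+3=19  i=0*4+0*2+1=1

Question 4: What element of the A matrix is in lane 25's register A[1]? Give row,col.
L=25=>grp=25>>2=6, tig=25&3=1
[1]=>row 6+0=6  col 1·2+1+0=3

6,3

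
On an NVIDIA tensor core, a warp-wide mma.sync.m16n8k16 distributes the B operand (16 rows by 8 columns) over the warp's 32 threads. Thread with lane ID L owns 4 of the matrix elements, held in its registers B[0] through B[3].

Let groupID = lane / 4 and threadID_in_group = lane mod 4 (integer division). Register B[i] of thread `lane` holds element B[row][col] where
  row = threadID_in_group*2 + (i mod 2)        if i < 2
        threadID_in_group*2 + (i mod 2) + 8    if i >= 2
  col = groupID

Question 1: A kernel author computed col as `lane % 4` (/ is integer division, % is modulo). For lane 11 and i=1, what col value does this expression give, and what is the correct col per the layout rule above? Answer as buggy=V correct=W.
buggy=3 correct=2

`lane % 4`[11,1]=>3
L=11=>grp=11>>2=2, tig=11&3=3
[1]=>row 3·2+1+0=7  col grp=2
col: 3 vs 2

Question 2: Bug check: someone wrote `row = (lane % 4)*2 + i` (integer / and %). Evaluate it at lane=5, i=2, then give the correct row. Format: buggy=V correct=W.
`(lane % 4)*2 + i`[5,2]=>4
5: grp=1,tig=1
[2] (1*2+0+8,1) = (10,1)
row: 4 vs 10

buggy=4 correct=10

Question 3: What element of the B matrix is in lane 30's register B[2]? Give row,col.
lane 30⇒30/4=7, 30 mod 4=2
i=2  r:2·2+0+8⇒12  c:7

12,7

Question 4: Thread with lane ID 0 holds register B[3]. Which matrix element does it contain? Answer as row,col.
lane 0: gr=0 (0/4), th=0 (0%4)
i=3: r=0*2+1+8=9, c=gr=0

9,0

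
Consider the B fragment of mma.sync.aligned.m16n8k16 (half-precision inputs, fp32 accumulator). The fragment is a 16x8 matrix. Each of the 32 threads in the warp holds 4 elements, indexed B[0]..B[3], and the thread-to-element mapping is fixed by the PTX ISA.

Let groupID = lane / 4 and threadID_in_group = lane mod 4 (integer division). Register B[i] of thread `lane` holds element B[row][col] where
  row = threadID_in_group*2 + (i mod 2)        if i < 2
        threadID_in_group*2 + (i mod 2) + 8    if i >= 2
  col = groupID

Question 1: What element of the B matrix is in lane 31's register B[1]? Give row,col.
7,7

lane 31: G=7 (31/4), T=3 (31%4)
i=1: r=3*2+1+0=7, c=G=7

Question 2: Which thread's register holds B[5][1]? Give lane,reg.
6,1

c:1=>grp=1  r:5=>rB=0,tig=2,lo=1
L=1*4+2=6  i=0*2+1=1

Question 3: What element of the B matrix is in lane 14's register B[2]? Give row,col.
L=14->g=14>>2=3, t=14&3=2
[2]->row 2·2+0+8=12  col g=3

12,3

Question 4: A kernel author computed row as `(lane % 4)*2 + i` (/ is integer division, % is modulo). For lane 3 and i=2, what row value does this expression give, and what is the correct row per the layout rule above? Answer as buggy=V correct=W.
buggy=8 correct=14

`(lane % 4)*2 + i`[3,2]->8
lane 3->3/4=0, 3 mod 4=3
i=2  r:2·3+0+8->14  c:0
row: 8 vs 14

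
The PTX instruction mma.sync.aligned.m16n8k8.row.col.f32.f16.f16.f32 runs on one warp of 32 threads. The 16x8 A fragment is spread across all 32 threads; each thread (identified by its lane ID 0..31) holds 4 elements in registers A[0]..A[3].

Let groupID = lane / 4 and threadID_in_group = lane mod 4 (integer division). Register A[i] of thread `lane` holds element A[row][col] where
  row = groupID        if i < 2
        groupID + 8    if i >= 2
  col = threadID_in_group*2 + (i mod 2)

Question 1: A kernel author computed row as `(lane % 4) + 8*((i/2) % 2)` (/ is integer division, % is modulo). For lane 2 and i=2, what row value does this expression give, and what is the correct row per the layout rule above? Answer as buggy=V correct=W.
`(lane % 4) + 8*((i/2) % 2)`[2,2]=>10
lane 2: grp=0 (2/4), tig=2 (2%4)
i=2: r=0+8=8, c=2*2+0=4
row: 10 vs 8

buggy=10 correct=8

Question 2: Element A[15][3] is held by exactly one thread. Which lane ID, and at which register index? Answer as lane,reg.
29,3

r: 15->gid=7,r8=1  c: 3->tid=1,i&1=1
L=7*4+1=29  i=1*2+1=3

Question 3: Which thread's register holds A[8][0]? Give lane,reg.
0,2

r=8->g=0,rb=1  c=0->t=0,b0=0
L=0*4+0=0  i=1*2+0=2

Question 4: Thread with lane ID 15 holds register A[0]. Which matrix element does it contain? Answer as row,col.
L=15=>grp=15>>2=3, tig=15&3=3
[0]=>row 3+0=3  col 3·2+0=6

3,6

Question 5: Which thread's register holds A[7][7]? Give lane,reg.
r:7=>grp=7,rB=0  c:7=>tig=3,lo=1
L=7*4+3=31  i=0*2+1=1

31,1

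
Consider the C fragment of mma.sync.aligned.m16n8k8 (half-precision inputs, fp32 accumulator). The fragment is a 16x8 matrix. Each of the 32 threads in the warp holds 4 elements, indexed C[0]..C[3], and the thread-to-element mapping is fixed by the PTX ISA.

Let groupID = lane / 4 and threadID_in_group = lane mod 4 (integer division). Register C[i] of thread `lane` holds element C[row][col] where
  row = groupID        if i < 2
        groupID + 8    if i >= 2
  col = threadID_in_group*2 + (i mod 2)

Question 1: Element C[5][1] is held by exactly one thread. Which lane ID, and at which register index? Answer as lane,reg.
r:5=>grp=5,rB=0  c:1=>tig=0,lo=1
L=5*4+0=20  i=0*2+1=1

20,1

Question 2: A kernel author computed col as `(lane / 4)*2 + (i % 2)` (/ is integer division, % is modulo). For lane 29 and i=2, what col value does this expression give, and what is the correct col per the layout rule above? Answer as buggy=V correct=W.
`(lane / 4)*2 + (i % 2)`[29,2]=>14
lane 29=>29/4=7, 29 mod 4=1
i=2  r:7+8=>15  c:2·1+0=>2
col: 14 vs 2

buggy=14 correct=2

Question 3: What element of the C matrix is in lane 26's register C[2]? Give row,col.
14,4

L=26→G=26>>2=6, T=26&3=2
[2]→row 6+8=14  col 2·2+0=4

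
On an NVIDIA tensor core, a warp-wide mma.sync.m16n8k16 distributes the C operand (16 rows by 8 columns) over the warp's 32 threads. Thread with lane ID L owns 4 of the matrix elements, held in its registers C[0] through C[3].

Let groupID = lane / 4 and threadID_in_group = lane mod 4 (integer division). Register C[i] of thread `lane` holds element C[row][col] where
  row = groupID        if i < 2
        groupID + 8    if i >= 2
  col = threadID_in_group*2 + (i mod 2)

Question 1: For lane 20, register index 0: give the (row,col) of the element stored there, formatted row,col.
5,0

lane 20->20/4=5, 20 mod 4=0
i=0  r:5+0->5  c:2·0+0->0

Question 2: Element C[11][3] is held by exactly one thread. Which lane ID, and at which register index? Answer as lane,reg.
13,3

r=11→G=3,rhi=1  c=3→T=1,p=1
L=3*4+1=13  i=1*2+1=3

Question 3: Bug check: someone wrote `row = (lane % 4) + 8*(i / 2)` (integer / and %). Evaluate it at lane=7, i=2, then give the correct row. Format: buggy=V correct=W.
buggy=11 correct=9

`(lane % 4) + 8*(i / 2)`[7,2]=>11
L=7=>grp=7>>2=1, tig=7&3=3
[2]=>row 1+8=9  col 3·2+0=6
row: 11 vs 9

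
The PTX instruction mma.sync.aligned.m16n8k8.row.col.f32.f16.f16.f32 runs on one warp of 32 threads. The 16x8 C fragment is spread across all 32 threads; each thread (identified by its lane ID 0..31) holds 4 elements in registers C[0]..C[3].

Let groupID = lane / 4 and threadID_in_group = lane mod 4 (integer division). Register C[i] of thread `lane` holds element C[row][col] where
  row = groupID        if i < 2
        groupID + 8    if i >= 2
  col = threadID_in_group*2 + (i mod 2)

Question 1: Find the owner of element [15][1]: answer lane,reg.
r=15⇒gr=7,Rb=1  c=1⇒th=0,odd=1
L=7*4+0=28  i=1*2+1=3

28,3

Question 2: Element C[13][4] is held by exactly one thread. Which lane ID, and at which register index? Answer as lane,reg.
r=13⇒gr=5,Rb=1  c=4⇒th=2,odd=0
L=5*4+2=22  i=1*2+0=2

22,2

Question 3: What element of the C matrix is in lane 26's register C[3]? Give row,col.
26: gr=6,th=2
[3] (6+8,2*2+1) = (14,5)

14,5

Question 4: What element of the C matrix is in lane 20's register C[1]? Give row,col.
L=20->gid=20>>2=5, tid=20&3=0
[1]->row 5+0=5  col 0·2+1=1

5,1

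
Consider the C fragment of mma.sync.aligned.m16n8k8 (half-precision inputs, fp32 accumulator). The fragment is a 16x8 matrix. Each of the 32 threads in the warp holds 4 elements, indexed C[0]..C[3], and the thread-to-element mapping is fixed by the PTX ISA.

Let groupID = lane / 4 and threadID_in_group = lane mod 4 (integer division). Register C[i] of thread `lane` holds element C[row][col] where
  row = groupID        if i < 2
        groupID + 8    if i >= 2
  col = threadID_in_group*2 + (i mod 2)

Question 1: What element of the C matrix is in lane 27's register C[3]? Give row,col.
lane 27->27/4=6, 27 mod 4=3
i=3  r:6+8->14  c:2·3+1->7

14,7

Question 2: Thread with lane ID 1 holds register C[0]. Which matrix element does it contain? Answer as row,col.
L=1→G=1>>2=0, T=1&3=1
[0]→row 0+0=0  col 1·2+0=2

0,2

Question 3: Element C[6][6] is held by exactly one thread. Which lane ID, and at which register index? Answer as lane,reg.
27,0

r:6=>grp=6,rB=0  c:6=>tig=3,lo=0
L=6*4+3=27  i=0*2+0=0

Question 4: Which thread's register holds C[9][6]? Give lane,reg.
r=9⇒gr=1,Rb=1  c=6⇒th=3,odd=0
L=1*4+3=7  i=1*2+0=2

7,2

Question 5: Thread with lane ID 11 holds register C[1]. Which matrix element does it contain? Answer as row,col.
lane 11: grp=2 (11/4), tig=3 (11%4)
i=1: r=2+0=2, c=3*2+1=7

2,7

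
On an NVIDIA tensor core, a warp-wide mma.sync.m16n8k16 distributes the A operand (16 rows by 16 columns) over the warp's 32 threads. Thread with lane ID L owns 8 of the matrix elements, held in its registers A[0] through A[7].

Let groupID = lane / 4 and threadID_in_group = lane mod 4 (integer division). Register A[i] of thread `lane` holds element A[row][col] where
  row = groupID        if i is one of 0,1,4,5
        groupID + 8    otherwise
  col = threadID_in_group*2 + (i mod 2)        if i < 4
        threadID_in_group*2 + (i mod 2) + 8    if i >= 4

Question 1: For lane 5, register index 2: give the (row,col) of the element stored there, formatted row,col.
L=5⇒gr=5>>2=1, th=5&3=1
[2]⇒row 1+8=9  col 1·2+0+0=2

9,2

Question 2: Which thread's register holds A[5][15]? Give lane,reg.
r:5=>grp=5,rB=0  c:15=>cB=1,tig=3,lo=1
L=5*4+3=23  i=1*4+0*2+1=5

23,5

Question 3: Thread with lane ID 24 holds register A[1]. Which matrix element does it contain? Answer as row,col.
6,1

24: g=6,t=0
[1] (6+0,0*2+1+0) = (6,1)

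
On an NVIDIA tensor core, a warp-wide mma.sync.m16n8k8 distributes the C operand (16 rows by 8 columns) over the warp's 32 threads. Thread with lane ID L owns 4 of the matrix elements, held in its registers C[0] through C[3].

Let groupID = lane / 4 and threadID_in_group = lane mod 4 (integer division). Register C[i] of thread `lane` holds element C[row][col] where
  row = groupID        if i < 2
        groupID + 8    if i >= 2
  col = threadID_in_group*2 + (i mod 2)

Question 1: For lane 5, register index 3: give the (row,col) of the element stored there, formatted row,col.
5: gid=1,tid=1
[3] (1+8,1*2+1) = (9,3)

9,3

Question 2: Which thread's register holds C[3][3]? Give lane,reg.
13,1

r=3->g=3,rb=0  c=3->t=1,b0=1
L=3*4+1=13  i=0*2+1=1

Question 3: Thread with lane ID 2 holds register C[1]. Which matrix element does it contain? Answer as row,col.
2: grp=0,tig=2
[1] (0+0,2*2+1) = (0,5)

0,5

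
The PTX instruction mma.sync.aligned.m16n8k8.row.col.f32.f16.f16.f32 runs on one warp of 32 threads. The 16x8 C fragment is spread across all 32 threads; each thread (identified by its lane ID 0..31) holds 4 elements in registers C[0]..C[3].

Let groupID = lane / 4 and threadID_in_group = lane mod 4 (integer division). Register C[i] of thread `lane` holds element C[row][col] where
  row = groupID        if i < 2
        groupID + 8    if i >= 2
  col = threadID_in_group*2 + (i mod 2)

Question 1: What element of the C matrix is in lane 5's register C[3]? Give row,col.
9,3

5: G=1,T=1
[3] (1+8,1*2+1) = (9,3)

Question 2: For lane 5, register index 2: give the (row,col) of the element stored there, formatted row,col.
9,2

lane 5⇒5/4=1, 5 mod 4=1
i=2  r:1+8⇒9  c:2·1+0⇒2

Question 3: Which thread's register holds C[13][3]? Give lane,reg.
21,3

r=13->g=5,rb=1  c=3->t=1,b0=1
L=5*4+1=21  i=1*2+1=3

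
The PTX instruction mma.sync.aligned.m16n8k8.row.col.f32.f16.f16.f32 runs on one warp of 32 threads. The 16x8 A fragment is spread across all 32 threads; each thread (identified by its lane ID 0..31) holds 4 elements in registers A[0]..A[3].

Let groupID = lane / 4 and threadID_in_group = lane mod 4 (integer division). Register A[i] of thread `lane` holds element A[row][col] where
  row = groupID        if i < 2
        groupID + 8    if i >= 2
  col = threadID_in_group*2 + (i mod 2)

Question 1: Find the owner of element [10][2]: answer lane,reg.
9,2

r=10⇒gr=2,Rb=1  c=2⇒th=1,odd=0
L=2*4+1=9  i=1*2+0=2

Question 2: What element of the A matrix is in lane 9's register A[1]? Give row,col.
9: grp=2,tig=1
[1] (2+0,1*2+1) = (2,3)

2,3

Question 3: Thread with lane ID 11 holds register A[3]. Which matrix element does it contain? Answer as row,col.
11: gr=2,th=3
[3] (2+8,3*2+1) = (10,7)

10,7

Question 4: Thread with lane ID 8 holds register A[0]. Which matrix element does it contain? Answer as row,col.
lane 8→8/4=2, 8 mod 4=0
i=0  r:2+0→2  c:2·0+0→0

2,0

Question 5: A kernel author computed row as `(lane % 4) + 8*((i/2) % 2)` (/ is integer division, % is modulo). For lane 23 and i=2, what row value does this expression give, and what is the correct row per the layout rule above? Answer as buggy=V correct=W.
`(lane % 4) + 8*((i/2) % 2)`[23,2]=>11
L=23=>grp=23>>2=5, tig=23&3=3
[2]=>row 5+8=13  col 3·2+0=6
row: 11 vs 13

buggy=11 correct=13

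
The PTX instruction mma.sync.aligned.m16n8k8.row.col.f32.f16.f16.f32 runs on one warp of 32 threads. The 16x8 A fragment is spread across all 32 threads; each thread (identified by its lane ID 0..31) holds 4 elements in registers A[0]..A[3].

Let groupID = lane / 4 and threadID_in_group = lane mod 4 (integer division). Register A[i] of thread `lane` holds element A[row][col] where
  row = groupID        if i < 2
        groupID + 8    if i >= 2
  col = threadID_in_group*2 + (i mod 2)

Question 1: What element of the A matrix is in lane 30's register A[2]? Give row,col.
lane 30: gr=7 (30/4), th=2 (30%4)
i=2: r=7+8=15, c=2*2+0=4

15,4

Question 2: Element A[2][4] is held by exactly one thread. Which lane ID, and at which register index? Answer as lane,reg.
r: 2->gid=2,r8=0  c: 4->tid=2,i&1=0
L=2*4+2=10  i=0*2+0=0

10,0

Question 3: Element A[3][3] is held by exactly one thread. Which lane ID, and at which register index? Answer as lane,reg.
r=3->g=3,rb=0  c=3->t=1,b0=1
L=3*4+1=13  i=0*2+1=1

13,1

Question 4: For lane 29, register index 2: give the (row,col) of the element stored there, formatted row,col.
29: gid=7,tid=1
[2] (7+8,1*2+0) = (15,2)

15,2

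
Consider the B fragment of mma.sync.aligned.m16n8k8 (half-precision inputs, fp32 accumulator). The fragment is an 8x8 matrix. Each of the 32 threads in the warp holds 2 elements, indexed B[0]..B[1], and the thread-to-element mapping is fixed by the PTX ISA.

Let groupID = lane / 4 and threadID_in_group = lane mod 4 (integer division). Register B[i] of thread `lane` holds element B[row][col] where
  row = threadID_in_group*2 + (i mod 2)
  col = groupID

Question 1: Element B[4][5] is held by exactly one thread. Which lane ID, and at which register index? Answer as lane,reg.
c=5⇒gr=5  r=4⇒th=2,odd=0
L=5*4+2=22  i=0=0

22,0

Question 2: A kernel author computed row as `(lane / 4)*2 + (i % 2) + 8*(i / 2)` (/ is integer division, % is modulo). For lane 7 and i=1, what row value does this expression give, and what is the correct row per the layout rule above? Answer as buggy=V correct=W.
`(lane / 4)*2 + (i % 2) + 8*(i / 2)`[7,1]->3
lane 7->7/4=1, 7 mod 4=3
i=1  r:2·3+1->7  c:1
row: 3 vs 7

buggy=3 correct=7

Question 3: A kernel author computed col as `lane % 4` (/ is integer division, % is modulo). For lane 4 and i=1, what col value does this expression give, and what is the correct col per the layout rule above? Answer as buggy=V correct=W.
`lane % 4`[4,1]=>0
4: grp=1,tig=0
[1] (0*2+1,1) = (1,1)
col: 0 vs 1

buggy=0 correct=1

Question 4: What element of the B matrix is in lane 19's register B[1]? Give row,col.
7,4

L=19->g=19>>2=4, t=19&3=3
[1]->row 3·2+1=7  col g=4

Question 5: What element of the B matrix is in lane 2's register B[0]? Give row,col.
L=2→G=2>>2=0, T=2&3=2
[0]→row 2·2+0=4  col G=0

4,0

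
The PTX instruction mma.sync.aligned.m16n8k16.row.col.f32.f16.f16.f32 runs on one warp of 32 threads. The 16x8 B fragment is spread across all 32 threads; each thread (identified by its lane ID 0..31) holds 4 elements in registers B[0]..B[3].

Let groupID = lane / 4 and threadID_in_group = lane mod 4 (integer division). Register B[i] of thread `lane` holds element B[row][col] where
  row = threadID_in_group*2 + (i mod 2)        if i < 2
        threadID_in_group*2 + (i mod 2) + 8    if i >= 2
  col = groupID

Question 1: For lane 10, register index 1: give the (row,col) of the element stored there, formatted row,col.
5,2

L=10=>grp=10>>2=2, tig=10&3=2
[1]=>row 2·2+1+0=5  col grp=2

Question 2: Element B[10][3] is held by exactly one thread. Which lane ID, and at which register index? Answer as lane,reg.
c=3->g=3  r=10->rb=1,t=1,b0=0
L=3*4+1=13  i=1*2+0=2

13,2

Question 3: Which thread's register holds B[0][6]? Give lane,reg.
c:6=>grp=6  r:0=>rB=0,tig=0,lo=0
L=6*4+0=24  i=0*2+0=0

24,0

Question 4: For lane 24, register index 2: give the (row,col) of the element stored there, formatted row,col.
L=24→G=24>>2=6, T=24&3=0
[2]→row 0·2+0+8=8  col G=6

8,6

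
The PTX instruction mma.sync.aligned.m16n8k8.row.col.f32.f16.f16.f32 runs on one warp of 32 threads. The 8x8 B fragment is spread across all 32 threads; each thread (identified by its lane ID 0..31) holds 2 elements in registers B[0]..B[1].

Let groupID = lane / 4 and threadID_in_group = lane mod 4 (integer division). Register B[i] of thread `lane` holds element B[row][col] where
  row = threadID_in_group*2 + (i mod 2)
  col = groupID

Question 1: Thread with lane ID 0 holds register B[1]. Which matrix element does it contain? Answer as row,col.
1,0

0: grp=0,tig=0
[1] (0*2+1,0) = (1,0)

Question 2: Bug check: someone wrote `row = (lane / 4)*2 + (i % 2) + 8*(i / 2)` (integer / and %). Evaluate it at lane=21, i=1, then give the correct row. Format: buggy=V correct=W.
buggy=11 correct=3

`(lane / 4)*2 + (i % 2) + 8*(i / 2)`[21,1]=>11
21: grp=5,tig=1
[1] (1*2+1,5) = (3,5)
row: 11 vs 3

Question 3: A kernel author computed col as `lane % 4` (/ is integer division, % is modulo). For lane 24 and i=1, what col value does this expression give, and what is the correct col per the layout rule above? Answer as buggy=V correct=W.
`lane % 4`[24,1]->0
lane 24: gid=6 (24/4), tid=0 (24%4)
i=1: r=0*2+1=1, c=gid=6
col: 0 vs 6

buggy=0 correct=6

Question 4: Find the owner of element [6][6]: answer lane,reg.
c=6⇒gr=6  r=6⇒th=3,odd=0
L=6*4+3=27  i=0=0

27,0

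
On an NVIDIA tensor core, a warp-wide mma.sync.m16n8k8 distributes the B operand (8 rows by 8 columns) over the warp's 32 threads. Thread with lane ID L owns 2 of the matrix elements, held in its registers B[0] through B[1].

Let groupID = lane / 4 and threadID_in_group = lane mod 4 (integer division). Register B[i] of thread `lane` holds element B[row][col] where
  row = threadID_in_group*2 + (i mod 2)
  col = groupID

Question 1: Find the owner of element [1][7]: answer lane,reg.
c=7→G=7  r=1→T=0,p=1
L=7*4+0=28  i=1=1

28,1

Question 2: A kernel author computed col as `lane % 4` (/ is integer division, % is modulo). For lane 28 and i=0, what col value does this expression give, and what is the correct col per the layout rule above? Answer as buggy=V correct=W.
buggy=0 correct=7

`lane % 4`[28,0]->0
lane 28: g=7 (28/4), t=0 (28%4)
i=0: r=0*2+0=0, c=g=7
col: 0 vs 7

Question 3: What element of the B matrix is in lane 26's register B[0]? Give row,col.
lane 26->26/4=6, 26 mod 4=2
i=0  r:2·2+0->4  c:6

4,6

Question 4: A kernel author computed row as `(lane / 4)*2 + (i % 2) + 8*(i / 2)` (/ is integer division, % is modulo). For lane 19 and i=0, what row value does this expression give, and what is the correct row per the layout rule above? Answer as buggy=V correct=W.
buggy=8 correct=6

`(lane / 4)*2 + (i % 2) + 8*(i / 2)`[19,0]=>8
19: grp=4,tig=3
[0] (3*2+0,4) = (6,4)
row: 8 vs 6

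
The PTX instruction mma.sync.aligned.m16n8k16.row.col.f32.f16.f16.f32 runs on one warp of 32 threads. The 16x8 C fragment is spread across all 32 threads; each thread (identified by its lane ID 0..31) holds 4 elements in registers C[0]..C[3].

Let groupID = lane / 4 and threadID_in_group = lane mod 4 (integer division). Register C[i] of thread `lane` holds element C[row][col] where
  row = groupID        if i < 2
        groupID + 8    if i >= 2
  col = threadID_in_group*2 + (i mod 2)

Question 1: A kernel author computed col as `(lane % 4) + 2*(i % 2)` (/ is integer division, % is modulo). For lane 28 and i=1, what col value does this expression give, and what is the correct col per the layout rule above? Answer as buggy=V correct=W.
`(lane % 4) + 2*(i % 2)`[28,1]=>2
28: grp=7,tig=0
[1] (7+0,0*2+1) = (7,1)
col: 2 vs 1

buggy=2 correct=1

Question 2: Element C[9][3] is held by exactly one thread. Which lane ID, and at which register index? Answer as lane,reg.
5,3

r:9=>grp=1,rB=1  c:3=>tig=1,lo=1
L=1*4+1=5  i=1*2+1=3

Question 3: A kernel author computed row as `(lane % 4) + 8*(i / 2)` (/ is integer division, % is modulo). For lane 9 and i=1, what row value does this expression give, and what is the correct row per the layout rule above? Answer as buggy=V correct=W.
`(lane % 4) + 8*(i / 2)`[9,1]=>1
lane 9: grp=2 (9/4), tig=1 (9%4)
i=1: r=2+0=2, c=1*2+1=3
row: 1 vs 2

buggy=1 correct=2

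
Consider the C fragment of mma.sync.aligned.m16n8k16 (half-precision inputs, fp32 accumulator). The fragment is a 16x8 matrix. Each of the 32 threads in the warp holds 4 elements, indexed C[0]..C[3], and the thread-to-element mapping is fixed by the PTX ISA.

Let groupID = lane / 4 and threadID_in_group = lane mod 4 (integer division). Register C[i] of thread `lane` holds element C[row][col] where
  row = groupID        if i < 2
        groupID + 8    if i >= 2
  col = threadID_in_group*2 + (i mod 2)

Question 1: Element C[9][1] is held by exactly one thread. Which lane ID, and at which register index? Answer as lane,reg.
4,3

r=9->g=1,rb=1  c=1->t=0,b0=1
L=1*4+0=4  i=1*2+1=3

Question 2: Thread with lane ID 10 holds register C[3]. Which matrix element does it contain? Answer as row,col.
L=10=>grp=10>>2=2, tig=10&3=2
[3]=>row 2+8=10  col 2·2+1=5

10,5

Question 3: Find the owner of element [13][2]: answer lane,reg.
r:13=>grp=5,rB=1  c:2=>tig=1,lo=0
L=5*4+1=21  i=1*2+0=2

21,2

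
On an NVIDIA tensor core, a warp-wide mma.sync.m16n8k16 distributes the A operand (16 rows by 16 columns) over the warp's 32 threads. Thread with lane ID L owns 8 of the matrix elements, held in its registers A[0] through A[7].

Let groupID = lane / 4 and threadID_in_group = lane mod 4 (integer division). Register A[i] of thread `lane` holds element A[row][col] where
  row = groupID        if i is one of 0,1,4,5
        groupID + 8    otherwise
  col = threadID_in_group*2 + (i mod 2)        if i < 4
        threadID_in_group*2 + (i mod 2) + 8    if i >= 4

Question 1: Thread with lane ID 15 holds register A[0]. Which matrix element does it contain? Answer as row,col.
3,6

lane 15: G=3 (15/4), T=3 (15%4)
i=0: r=3+0=3, c=3*2+0+0=6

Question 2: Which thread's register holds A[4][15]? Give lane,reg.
r:4=>grp=4,rB=0  c:15=>cB=1,tig=3,lo=1
L=4*4+3=19  i=1*4+0*2+1=5

19,5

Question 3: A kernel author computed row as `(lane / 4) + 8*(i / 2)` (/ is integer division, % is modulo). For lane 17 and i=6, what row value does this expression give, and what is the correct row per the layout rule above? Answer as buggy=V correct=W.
`(lane / 4) + 8*(i / 2)`[17,6]⇒28
lane 17⇒17/4=4, 17 mod 4=1
i=6  r:4+8⇒12  c:2·1+0+8⇒10
row: 28 vs 12

buggy=28 correct=12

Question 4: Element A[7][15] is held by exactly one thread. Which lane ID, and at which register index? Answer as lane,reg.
r=7⇒gr=7,Rb=0  c=15⇒Cb=1,th=3,odd=1
L=7*4+3=31  i=1*4+0*2+1=5

31,5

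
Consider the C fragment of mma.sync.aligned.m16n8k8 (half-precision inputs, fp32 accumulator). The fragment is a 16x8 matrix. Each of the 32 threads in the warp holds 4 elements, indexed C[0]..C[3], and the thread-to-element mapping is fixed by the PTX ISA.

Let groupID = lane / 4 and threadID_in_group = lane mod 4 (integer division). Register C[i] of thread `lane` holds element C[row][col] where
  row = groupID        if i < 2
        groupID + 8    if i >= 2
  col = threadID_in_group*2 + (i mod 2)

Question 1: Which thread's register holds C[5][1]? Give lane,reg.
20,1

r: 5->gid=5,r8=0  c: 1->tid=0,i&1=1
L=5*4+0=20  i=0*2+1=1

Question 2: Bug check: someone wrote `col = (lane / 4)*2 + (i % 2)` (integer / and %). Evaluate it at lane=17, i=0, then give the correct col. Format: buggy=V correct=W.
`(lane / 4)*2 + (i % 2)`[17,0]->8
L=17->g=17>>2=4, t=17&3=1
[0]->row 4+0=4  col 1·2+0=2
col: 8 vs 2

buggy=8 correct=2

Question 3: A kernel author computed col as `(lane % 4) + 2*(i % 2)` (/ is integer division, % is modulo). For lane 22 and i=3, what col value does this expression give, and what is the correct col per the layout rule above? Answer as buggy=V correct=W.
buggy=4 correct=5

`(lane % 4) + 2*(i % 2)`[22,3]->4
lane 22->22/4=5, 22 mod 4=2
i=3  r:5+8->13  c:2·2+1->5
col: 4 vs 5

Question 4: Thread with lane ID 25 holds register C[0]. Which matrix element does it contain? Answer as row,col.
6,2

L=25=>grp=25>>2=6, tig=25&3=1
[0]=>row 6+0=6  col 1·2+0=2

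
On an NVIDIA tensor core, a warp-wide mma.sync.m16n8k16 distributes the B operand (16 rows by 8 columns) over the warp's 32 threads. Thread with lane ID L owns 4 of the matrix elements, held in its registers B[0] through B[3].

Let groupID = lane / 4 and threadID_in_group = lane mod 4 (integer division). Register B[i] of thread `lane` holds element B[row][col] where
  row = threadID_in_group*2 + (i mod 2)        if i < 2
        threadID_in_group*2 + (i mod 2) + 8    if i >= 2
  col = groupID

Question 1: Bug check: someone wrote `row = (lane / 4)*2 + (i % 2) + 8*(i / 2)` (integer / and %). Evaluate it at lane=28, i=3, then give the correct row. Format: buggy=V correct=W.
`(lane / 4)*2 + (i % 2) + 8*(i / 2)`[28,3]=>23
28: grp=7,tig=0
[3] (0*2+1+8,7) = (9,7)
row: 23 vs 9

buggy=23 correct=9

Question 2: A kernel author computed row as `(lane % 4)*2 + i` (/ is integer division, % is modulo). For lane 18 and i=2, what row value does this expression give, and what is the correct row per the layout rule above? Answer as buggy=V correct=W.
buggy=6 correct=12

`(lane % 4)*2 + i`[18,2]->6
18: g=4,t=2
[2] (2*2+0+8,4) = (12,4)
row: 6 vs 12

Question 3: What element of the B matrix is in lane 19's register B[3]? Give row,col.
15,4

lane 19: gr=4 (19/4), th=3 (19%4)
i=3: r=3*2+1+8=15, c=gr=4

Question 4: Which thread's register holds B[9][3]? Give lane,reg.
12,3

c=3→G=3  r=9→rhi=1,T=0,p=1
L=3*4+0=12  i=1*2+1=3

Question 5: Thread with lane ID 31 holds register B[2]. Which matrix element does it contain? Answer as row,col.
L=31->g=31>>2=7, t=31&3=3
[2]->row 3·2+0+8=14  col g=7

14,7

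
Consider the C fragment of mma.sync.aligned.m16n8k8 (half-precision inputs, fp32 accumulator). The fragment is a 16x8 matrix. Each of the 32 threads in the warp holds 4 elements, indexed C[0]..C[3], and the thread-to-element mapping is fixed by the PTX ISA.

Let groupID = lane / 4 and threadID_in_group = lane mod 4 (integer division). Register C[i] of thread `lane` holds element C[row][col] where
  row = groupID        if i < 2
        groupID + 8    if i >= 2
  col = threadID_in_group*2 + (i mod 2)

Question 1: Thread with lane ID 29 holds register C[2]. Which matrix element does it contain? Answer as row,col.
29: grp=7,tig=1
[2] (7+8,1*2+0) = (15,2)

15,2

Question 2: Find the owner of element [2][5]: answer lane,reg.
r=2->g=2,rb=0  c=5->t=2,b0=1
L=2*4+2=10  i=0*2+1=1

10,1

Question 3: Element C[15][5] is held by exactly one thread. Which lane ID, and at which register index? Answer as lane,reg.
r=15->g=7,rb=1  c=5->t=2,b0=1
L=7*4+2=30  i=1*2+1=3

30,3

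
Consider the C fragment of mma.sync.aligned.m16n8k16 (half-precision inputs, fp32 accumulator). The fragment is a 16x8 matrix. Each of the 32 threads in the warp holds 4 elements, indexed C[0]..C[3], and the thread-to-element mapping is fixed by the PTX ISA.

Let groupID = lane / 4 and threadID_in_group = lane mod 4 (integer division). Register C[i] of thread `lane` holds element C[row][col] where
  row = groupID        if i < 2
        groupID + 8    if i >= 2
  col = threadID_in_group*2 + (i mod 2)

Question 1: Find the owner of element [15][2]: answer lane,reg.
29,2

r:15=>grp=7,rB=1  c:2=>tig=1,lo=0
L=7*4+1=29  i=1*2+0=2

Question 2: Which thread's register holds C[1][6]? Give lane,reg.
r=1⇒gr=1,Rb=0  c=6⇒th=3,odd=0
L=1*4+3=7  i=0*2+0=0

7,0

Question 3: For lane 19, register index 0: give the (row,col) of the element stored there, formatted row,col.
lane 19→19/4=4, 19 mod 4=3
i=0  r:4+0→4  c:2·3+0→6

4,6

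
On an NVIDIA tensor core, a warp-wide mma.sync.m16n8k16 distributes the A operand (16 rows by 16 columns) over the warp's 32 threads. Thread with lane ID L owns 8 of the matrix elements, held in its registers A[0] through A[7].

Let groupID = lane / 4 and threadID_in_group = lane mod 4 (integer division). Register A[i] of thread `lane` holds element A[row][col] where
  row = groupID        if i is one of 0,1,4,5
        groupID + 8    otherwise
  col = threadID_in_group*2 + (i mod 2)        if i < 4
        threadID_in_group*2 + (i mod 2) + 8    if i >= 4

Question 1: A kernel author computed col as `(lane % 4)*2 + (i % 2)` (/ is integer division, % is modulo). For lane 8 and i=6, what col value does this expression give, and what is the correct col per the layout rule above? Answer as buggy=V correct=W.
buggy=0 correct=8

`(lane % 4)*2 + (i % 2)`[8,6]=>0
8: grp=2,tig=0
[6] (2+8,0*2+0+8) = (10,8)
col: 0 vs 8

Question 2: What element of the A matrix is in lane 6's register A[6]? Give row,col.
6: grp=1,tig=2
[6] (1+8,2*2+0+8) = (9,12)

9,12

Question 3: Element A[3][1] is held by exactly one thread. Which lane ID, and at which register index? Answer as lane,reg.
r:3=>grp=3,rB=0  c:1=>cB=0,tig=0,lo=1
L=3*4+0=12  i=0*4+0*2+1=1

12,1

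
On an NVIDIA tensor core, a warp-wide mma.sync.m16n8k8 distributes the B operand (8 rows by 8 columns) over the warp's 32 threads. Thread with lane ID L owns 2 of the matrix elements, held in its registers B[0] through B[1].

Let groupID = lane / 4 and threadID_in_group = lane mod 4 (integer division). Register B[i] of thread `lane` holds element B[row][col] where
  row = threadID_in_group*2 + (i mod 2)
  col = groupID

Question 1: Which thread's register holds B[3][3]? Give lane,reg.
13,1

c=3->g=3  r=3->t=1,b0=1
L=3*4+1=13  i=1=1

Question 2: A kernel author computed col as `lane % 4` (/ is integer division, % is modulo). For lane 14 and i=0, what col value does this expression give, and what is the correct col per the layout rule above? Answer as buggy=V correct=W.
buggy=2 correct=3

`lane % 4`[14,0]→2
lane 14: G=3 (14/4), T=2 (14%4)
i=0: r=2*2+0=4, c=G=3
col: 2 vs 3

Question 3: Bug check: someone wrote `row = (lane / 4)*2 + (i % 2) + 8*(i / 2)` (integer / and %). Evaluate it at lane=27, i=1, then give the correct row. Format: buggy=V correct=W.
`(lane / 4)*2 + (i % 2) + 8*(i / 2)`[27,1]->13
lane 27: g=6 (27/4), t=3 (27%4)
i=1: r=3*2+1=7, c=g=6
row: 13 vs 7

buggy=13 correct=7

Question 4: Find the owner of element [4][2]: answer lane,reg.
c=2⇒gr=2  r=4⇒th=2,odd=0
L=2*4+2=10  i=0=0

10,0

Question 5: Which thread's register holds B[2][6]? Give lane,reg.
c=6⇒gr=6  r=2⇒th=1,odd=0
L=6*4+1=25  i=0=0

25,0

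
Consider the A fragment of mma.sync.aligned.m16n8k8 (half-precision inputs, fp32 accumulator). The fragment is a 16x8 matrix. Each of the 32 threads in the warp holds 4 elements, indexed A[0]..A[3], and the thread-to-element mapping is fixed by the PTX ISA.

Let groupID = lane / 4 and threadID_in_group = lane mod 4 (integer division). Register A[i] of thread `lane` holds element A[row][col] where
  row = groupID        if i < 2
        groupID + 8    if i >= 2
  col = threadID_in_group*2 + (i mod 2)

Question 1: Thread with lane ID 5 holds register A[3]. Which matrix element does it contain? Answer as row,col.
9,3

L=5⇒gr=5>>2=1, th=5&3=1
[3]⇒row 1+8=9  col 1·2+1=3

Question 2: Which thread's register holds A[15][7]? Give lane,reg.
31,3

r=15->g=7,rb=1  c=7->t=3,b0=1
L=7*4+3=31  i=1*2+1=3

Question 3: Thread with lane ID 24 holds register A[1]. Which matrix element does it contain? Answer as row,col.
L=24->gid=24>>2=6, tid=24&3=0
[1]->row 6+0=6  col 0·2+1=1

6,1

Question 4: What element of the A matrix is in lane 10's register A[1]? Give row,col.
lane 10->10/4=2, 10 mod 4=2
i=1  r:2+0->2  c:2·2+1->5

2,5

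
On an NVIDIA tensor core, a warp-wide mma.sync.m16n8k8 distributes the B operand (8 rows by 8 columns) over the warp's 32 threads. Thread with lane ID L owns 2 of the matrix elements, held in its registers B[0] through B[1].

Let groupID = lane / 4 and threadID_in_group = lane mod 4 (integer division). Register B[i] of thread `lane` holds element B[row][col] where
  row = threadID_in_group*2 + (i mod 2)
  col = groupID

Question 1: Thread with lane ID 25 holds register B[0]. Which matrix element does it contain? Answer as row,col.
L=25→G=25>>2=6, T=25&3=1
[0]→row 1·2+0=2  col G=6

2,6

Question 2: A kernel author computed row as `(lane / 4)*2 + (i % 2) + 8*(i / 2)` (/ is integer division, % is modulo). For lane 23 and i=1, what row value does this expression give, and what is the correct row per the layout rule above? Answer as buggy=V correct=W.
`(lane / 4)*2 + (i % 2) + 8*(i / 2)`[23,1]->11
lane 23: g=5 (23/4), t=3 (23%4)
i=1: r=3*2+1=7, c=g=5
row: 11 vs 7

buggy=11 correct=7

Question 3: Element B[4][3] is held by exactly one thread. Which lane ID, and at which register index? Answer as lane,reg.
14,0

c: 3->gid=3  r: 4->tid=2,i&1=0
L=3*4+2=14  i=0=0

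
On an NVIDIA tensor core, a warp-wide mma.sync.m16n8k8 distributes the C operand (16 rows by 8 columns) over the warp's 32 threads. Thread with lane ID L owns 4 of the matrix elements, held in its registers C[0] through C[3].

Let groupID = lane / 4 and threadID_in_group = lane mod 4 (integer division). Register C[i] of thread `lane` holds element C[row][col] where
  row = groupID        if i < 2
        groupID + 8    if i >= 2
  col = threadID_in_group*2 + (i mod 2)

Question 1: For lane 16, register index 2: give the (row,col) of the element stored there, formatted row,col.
12,0

lane 16=>16/4=4, 16 mod 4=0
i=2  r:4+8=>12  c:2·0+0=>0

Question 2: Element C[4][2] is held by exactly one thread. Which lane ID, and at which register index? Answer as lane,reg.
17,0

r=4→G=4,rhi=0  c=2→T=1,p=0
L=4*4+1=17  i=0*2+0=0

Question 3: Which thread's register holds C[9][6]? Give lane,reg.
r:9=>grp=1,rB=1  c:6=>tig=3,lo=0
L=1*4+3=7  i=1*2+0=2

7,2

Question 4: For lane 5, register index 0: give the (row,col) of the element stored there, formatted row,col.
1,2

5: G=1,T=1
[0] (1+0,1*2+0) = (1,2)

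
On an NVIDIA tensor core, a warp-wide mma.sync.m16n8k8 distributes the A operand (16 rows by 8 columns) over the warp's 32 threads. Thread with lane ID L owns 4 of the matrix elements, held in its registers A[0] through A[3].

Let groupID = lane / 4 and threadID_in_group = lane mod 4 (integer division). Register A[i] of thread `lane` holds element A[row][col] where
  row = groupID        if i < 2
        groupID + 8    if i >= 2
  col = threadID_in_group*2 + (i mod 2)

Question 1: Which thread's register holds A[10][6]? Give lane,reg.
r=10⇒gr=2,Rb=1  c=6⇒th=3,odd=0
L=2*4+3=11  i=1*2+0=2

11,2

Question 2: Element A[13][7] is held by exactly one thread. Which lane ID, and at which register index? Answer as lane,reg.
23,3

r=13->g=5,rb=1  c=7->t=3,b0=1
L=5*4+3=23  i=1*2+1=3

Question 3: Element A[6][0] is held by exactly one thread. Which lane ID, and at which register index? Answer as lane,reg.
24,0

r=6->g=6,rb=0  c=0->t=0,b0=0
L=6*4+0=24  i=0*2+0=0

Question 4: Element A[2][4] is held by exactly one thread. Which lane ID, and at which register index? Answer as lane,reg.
10,0

r: 2->gid=2,r8=0  c: 4->tid=2,i&1=0
L=2*4+2=10  i=0*2+0=0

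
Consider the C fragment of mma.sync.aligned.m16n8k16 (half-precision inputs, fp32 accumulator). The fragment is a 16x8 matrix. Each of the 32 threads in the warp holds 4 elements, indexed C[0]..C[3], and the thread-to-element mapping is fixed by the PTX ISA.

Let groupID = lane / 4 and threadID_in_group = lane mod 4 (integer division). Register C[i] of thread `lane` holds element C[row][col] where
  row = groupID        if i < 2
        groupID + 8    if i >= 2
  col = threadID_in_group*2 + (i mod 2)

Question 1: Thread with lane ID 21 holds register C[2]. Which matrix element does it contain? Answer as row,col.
lane 21→21/4=5, 21 mod 4=1
i=2  r:5+8→13  c:2·1+0→2

13,2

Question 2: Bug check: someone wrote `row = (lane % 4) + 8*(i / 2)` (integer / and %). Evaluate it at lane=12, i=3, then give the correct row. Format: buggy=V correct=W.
`(lane % 4) + 8*(i / 2)`[12,3]->8
12: g=3,t=0
[3] (3+8,0*2+1) = (11,1)
row: 8 vs 11

buggy=8 correct=11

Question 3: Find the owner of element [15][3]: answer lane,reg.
r:15=>grp=7,rB=1  c:3=>tig=1,lo=1
L=7*4+1=29  i=1*2+1=3

29,3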